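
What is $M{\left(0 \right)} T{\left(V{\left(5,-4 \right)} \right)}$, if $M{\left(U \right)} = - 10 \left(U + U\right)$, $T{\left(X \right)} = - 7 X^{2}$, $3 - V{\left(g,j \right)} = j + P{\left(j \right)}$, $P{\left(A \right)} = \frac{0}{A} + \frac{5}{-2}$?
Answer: $0$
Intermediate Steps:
$P{\left(A \right)} = - \frac{5}{2}$ ($P{\left(A \right)} = 0 + 5 \left(- \frac{1}{2}\right) = 0 - \frac{5}{2} = - \frac{5}{2}$)
$V{\left(g,j \right)} = \frac{11}{2} - j$ ($V{\left(g,j \right)} = 3 - \left(j - \frac{5}{2}\right) = 3 - \left(- \frac{5}{2} + j\right) = \frac{11}{2} - j$)
$M{\left(U \right)} = - 20 U$ ($M{\left(U \right)} = - 10 \cdot 2 U = - 20 U$)
$M{\left(0 \right)} T{\left(V{\left(5,-4 \right)} \right)} = \left(-20\right) 0 \left(- 7 \left(\frac{11}{2} - -4\right)^{2}\right) = 0 \left(- 7 \left(\frac{11}{2} + 4\right)^{2}\right) = 0 \left(- 7 \left(\frac{19}{2}\right)^{2}\right) = 0 \left(\left(-7\right) \frac{361}{4}\right) = 0 \left(- \frac{2527}{4}\right) = 0$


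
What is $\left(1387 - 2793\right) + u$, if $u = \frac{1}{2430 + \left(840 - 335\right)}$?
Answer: $- \frac{4126609}{2935} \approx -1406.0$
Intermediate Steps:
$u = \frac{1}{2935}$ ($u = \frac{1}{2430 + 505} = \frac{1}{2935} \approx 0.00034072$)
$\left(1387 - 2793\right) + u = \left(1387 - 2793\right) + \frac{1}{2935} = -1406 + \frac{1}{2935} = - \frac{4126609}{2935}$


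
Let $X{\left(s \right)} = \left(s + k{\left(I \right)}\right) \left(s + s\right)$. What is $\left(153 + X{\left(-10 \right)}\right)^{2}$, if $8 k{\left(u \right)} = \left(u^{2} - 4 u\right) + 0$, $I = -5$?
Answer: $\frac{231361}{4} \approx 57840.0$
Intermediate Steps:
$k{\left(u \right)} = - \frac{u}{2} + \frac{u^{2}}{8}$ ($k{\left(u \right)} = \frac{\left(u^{2} - 4 u\right) + 0}{8} = \frac{u^{2} - 4 u}{8} = - \frac{u}{2} + \frac{u^{2}}{8}$)
$X{\left(s \right)} = 2 s \left(\frac{45}{8} + s\right)$ ($X{\left(s \right)} = \left(s + \frac{1}{8} \left(-5\right) \left(-4 - 5\right)\right) \left(s + s\right) = \left(s + \frac{1}{8} \left(-5\right) \left(-9\right)\right) 2 s = \left(s + \frac{45}{8}\right) 2 s = \left(\frac{45}{8} + s\right) 2 s = 2 s \left(\frac{45}{8} + s\right)$)
$\left(153 + X{\left(-10 \right)}\right)^{2} = \left(153 + \frac{1}{4} \left(-10\right) \left(45 + 8 \left(-10\right)\right)\right)^{2} = \left(153 + \frac{1}{4} \left(-10\right) \left(45 - 80\right)\right)^{2} = \left(153 + \frac{1}{4} \left(-10\right) \left(-35\right)\right)^{2} = \left(153 + \frac{175}{2}\right)^{2} = \left(\frac{481}{2}\right)^{2} = \frac{231361}{4}$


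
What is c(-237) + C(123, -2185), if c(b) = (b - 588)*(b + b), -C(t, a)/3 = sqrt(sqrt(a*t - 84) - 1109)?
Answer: 391050 - 3*sqrt(-1109 + 9*I*sqrt(3319)) ≈ 3.9103e+5 - 102.47*I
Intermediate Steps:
C(t, a) = -3*sqrt(-1109 + sqrt(-84 + a*t)) (C(t, a) = -3*sqrt(sqrt(a*t - 84) - 1109) = -3*sqrt(sqrt(-84 + a*t) - 1109) = -3*sqrt(-1109 + sqrt(-84 + a*t)))
c(b) = 2*b*(-588 + b) (c(b) = (-588 + b)*(2*b) = 2*b*(-588 + b))
c(-237) + C(123, -2185) = 2*(-237)*(-588 - 237) - 3*sqrt(-1109 + sqrt(-84 - 2185*123)) = 2*(-237)*(-825) - 3*sqrt(-1109 + sqrt(-84 - 268755)) = 391050 - 3*sqrt(-1109 + sqrt(-268839)) = 391050 - 3*sqrt(-1109 + 9*I*sqrt(3319))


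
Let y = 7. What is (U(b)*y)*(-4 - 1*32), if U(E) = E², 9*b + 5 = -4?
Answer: -252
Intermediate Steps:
b = -1 (b = -5/9 + (⅑)*(-4) = -5/9 - 4/9 = -1)
(U(b)*y)*(-4 - 1*32) = ((-1)²*7)*(-4 - 1*32) = (1*7)*(-4 - 32) = 7*(-36) = -252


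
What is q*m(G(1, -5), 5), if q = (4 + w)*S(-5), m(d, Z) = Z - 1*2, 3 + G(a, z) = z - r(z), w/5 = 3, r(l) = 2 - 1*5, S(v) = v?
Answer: -285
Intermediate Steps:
r(l) = -3 (r(l) = 2 - 5 = -3)
w = 15 (w = 5*3 = 15)
G(a, z) = z (G(a, z) = -3 + (z - 1*(-3)) = -3 + (z + 3) = -3 + (3 + z) = z)
m(d, Z) = -2 + Z (m(d, Z) = Z - 2 = -2 + Z)
q = -95 (q = (4 + 15)*(-5) = 19*(-5) = -95)
q*m(G(1, -5), 5) = -95*(-2 + 5) = -95*3 = -285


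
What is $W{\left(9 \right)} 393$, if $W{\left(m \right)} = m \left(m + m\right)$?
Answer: $63666$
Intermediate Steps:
$W{\left(m \right)} = 2 m^{2}$ ($W{\left(m \right)} = m 2 m = 2 m^{2}$)
$W{\left(9 \right)} 393 = 2 \cdot 9^{2} \cdot 393 = 2 \cdot 81 \cdot 393 = 162 \cdot 393 = 63666$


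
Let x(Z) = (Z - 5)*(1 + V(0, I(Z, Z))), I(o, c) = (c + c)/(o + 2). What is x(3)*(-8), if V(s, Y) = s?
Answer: 16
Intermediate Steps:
I(o, c) = 2*c/(2 + o) (I(o, c) = (2*c)/(2 + o) = 2*c/(2 + o))
x(Z) = -5 + Z (x(Z) = (Z - 5)*(1 + 0) = (-5 + Z)*1 = -5 + Z)
x(3)*(-8) = (-5 + 3)*(-8) = -2*(-8) = 16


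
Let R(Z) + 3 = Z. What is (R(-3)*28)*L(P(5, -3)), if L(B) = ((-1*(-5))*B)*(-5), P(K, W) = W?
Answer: -12600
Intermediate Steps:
R(Z) = -3 + Z
L(B) = -25*B (L(B) = (5*B)*(-5) = -25*B)
(R(-3)*28)*L(P(5, -3)) = ((-3 - 3)*28)*(-25*(-3)) = -6*28*75 = -168*75 = -12600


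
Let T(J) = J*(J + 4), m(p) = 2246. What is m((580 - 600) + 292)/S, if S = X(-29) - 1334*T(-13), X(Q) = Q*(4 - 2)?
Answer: -1123/78068 ≈ -0.014385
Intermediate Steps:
X(Q) = 2*Q (X(Q) = Q*2 = 2*Q)
T(J) = J*(4 + J)
S = -156136 (S = 2*(-29) - (-17342)*(4 - 13) = -58 - (-17342)*(-9) = -58 - 1334*117 = -58 - 156078 = -156136)
m((580 - 600) + 292)/S = 2246/(-156136) = 2246*(-1/156136) = -1123/78068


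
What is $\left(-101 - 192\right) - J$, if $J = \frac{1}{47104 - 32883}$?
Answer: $- \frac{4166754}{14221} \approx -293.0$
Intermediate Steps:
$J = \frac{1}{14221} \approx 7.0319 \cdot 10^{-5}$
$\left(-101 - 192\right) - J = \left(-101 - 192\right) - \frac{1}{14221} = -293 - \frac{1}{14221} = - \frac{4166754}{14221}$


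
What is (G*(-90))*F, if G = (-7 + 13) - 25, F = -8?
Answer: -13680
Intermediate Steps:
G = -19 (G = 6 - 25 = -19)
(G*(-90))*F = -19*(-90)*(-8) = 1710*(-8) = -13680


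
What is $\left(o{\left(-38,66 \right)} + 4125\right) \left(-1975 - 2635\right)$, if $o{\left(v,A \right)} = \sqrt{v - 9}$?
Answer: $-19016250 - 4610 i \sqrt{47} \approx -1.9016 \cdot 10^{7} - 31605.0 i$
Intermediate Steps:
$o{\left(v,A \right)} = \sqrt{-9 + v}$
$\left(o{\left(-38,66 \right)} + 4125\right) \left(-1975 - 2635\right) = \left(\sqrt{-9 - 38} + 4125\right) \left(-1975 - 2635\right) = \left(\sqrt{-47} + 4125\right) \left(-4610\right) = \left(i \sqrt{47} + 4125\right) \left(-4610\right) = \left(4125 + i \sqrt{47}\right) \left(-4610\right) = -19016250 - 4610 i \sqrt{47}$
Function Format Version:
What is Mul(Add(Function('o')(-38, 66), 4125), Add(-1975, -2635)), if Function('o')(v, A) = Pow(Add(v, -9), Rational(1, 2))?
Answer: Add(-19016250, Mul(-4610, I, Pow(47, Rational(1, 2)))) ≈ Add(-1.9016e+7, Mul(-31605., I))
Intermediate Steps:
Function('o')(v, A) = Pow(Add(-9, v), Rational(1, 2))
Mul(Add(Function('o')(-38, 66), 4125), Add(-1975, -2635)) = Mul(Add(Pow(Add(-9, -38), Rational(1, 2)), 4125), Add(-1975, -2635)) = Mul(Add(Pow(-47, Rational(1, 2)), 4125), -4610) = Mul(Add(Mul(I, Pow(47, Rational(1, 2))), 4125), -4610) = Mul(Add(4125, Mul(I, Pow(47, Rational(1, 2)))), -4610) = Add(-19016250, Mul(-4610, I, Pow(47, Rational(1, 2))))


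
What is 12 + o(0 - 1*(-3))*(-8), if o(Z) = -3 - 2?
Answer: 52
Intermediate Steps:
o(Z) = -5
12 + o(0 - 1*(-3))*(-8) = 12 - 5*(-8) = 12 + 40 = 52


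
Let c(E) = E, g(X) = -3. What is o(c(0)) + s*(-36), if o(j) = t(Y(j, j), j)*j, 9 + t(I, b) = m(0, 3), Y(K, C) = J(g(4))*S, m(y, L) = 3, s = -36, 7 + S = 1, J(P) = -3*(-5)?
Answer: 1296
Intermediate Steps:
J(P) = 15
S = -6 (S = -7 + 1 = -6)
Y(K, C) = -90 (Y(K, C) = 15*(-6) = -90)
t(I, b) = -6 (t(I, b) = -9 + 3 = -6)
o(j) = -6*j
o(c(0)) + s*(-36) = -6*0 - 36*(-36) = 0 + 1296 = 1296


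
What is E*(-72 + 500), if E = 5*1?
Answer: 2140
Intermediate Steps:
E = 5
E*(-72 + 500) = 5*(-72 + 500) = 5*428 = 2140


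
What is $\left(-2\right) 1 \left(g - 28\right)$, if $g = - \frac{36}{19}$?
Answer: $\frac{1136}{19} \approx 59.789$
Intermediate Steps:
$g = - \frac{36}{19}$ ($g = \left(-36\right) \frac{1}{19} = - \frac{36}{19} \approx -1.8947$)
$\left(-2\right) 1 \left(g - 28\right) = \left(-2\right) 1 \left(- \frac{36}{19} - 28\right) = \left(-2\right) \left(- \frac{568}{19}\right) = \frac{1136}{19}$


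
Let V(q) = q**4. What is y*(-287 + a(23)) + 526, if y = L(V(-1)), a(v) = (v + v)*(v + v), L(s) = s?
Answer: 2355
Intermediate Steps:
a(v) = 4*v**2 (a(v) = (2*v)*(2*v) = 4*v**2)
y = 1 (y = (-1)**4 = 1)
y*(-287 + a(23)) + 526 = 1*(-287 + 4*23**2) + 526 = 1*(-287 + 4*529) + 526 = 1*(-287 + 2116) + 526 = 1*1829 + 526 = 1829 + 526 = 2355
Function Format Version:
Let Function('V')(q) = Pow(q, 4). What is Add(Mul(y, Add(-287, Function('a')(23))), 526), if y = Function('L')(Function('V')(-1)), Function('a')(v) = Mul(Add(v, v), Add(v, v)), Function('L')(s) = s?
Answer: 2355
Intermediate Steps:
Function('a')(v) = Mul(4, Pow(v, 2)) (Function('a')(v) = Mul(Mul(2, v), Mul(2, v)) = Mul(4, Pow(v, 2)))
y = 1 (y = Pow(-1, 4) = 1)
Add(Mul(y, Add(-287, Function('a')(23))), 526) = Add(Mul(1, Add(-287, Mul(4, Pow(23, 2)))), 526) = Add(Mul(1, Add(-287, Mul(4, 529))), 526) = Add(Mul(1, Add(-287, 2116)), 526) = Add(Mul(1, 1829), 526) = Add(1829, 526) = 2355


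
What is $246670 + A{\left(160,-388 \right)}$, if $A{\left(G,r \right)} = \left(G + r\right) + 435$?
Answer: $246877$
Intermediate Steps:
$A{\left(G,r \right)} = 435 + G + r$
$246670 + A{\left(160,-388 \right)} = 246670 + \left(435 + 160 - 388\right) = 246670 + 207 = 246877$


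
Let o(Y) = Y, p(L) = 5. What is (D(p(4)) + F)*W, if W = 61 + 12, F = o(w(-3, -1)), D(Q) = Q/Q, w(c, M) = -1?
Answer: 0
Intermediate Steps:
D(Q) = 1
F = -1
W = 73
(D(p(4)) + F)*W = (1 - 1)*73 = 0*73 = 0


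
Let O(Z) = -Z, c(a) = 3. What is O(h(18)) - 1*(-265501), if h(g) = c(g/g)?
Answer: 265498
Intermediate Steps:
h(g) = 3
O(h(18)) - 1*(-265501) = -1*3 - 1*(-265501) = -3 + 265501 = 265498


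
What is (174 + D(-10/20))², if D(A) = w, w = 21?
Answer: 38025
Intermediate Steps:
D(A) = 21
(174 + D(-10/20))² = (174 + 21)² = 195² = 38025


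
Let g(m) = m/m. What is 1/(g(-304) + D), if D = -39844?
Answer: -1/39843 ≈ -2.5099e-5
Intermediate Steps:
g(m) = 1
1/(g(-304) + D) = 1/(1 - 39844) = 1/(-39843) = -1/39843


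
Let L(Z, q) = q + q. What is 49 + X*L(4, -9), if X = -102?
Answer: 1885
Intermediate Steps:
L(Z, q) = 2*q
49 + X*L(4, -9) = 49 - 204*(-9) = 49 - 102*(-18) = 49 + 1836 = 1885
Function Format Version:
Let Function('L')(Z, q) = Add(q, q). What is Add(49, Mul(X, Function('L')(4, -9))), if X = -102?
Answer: 1885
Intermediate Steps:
Function('L')(Z, q) = Mul(2, q)
Add(49, Mul(X, Function('L')(4, -9))) = Add(49, Mul(-102, Mul(2, -9))) = Add(49, Mul(-102, -18)) = Add(49, 1836) = 1885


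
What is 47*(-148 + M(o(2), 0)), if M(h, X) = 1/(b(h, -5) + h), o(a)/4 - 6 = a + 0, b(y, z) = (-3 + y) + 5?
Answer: -459049/66 ≈ -6955.3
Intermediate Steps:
b(y, z) = 2 + y
o(a) = 24 + 4*a (o(a) = 24 + 4*(a + 0) = 24 + 4*a)
M(h, X) = 1/(2 + 2*h) (M(h, X) = 1/((2 + h) + h) = 1/(2 + 2*h))
47*(-148 + M(o(2), 0)) = 47*(-148 + 1/(2*(1 + (24 + 4*2)))) = 47*(-148 + 1/(2*(1 + (24 + 8)))) = 47*(-148 + 1/(2*(1 + 32))) = 47*(-148 + (½)/33) = 47*(-148 + (½)*(1/33)) = 47*(-148 + 1/66) = 47*(-9767/66) = -459049/66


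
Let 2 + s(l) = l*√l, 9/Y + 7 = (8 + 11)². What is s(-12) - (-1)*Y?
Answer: -233/118 - 24*I*√3 ≈ -1.9746 - 41.569*I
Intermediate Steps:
Y = 3/118 (Y = 9/(-7 + (8 + 11)²) = 9/(-7 + 19²) = 9/(-7 + 361) = 9/354 = 9*(1/354) = 3/118 ≈ 0.025424)
s(l) = -2 + l^(3/2) (s(l) = -2 + l*√l = -2 + l^(3/2))
s(-12) - (-1)*Y = (-2 + (-12)^(3/2)) - (-1)*3/118 = (-2 - 24*I*√3) - 1*(-3/118) = (-2 - 24*I*√3) + 3/118 = -233/118 - 24*I*√3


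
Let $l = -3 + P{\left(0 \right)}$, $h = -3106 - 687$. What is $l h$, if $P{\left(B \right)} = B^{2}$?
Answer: $11379$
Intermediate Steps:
$h = -3793$ ($h = -3106 - 687 = -3793$)
$l = -3$ ($l = -3 + 0^{2} = -3 + 0 = -3$)
$l h = \left(-3\right) \left(-3793\right) = 11379$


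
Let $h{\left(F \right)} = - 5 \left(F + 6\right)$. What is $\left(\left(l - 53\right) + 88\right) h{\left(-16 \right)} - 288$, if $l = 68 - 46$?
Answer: $2562$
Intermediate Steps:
$h{\left(F \right)} = -30 - 5 F$ ($h{\left(F \right)} = - 5 \left(6 + F\right) = -30 - 5 F$)
$l = 22$ ($l = 68 - 46 = 22$)
$\left(\left(l - 53\right) + 88\right) h{\left(-16 \right)} - 288 = \left(\left(22 - 53\right) + 88\right) \left(-30 - -80\right) - 288 = \left(-31 + 88\right) \left(-30 + 80\right) - 288 = 57 \cdot 50 - 288 = 2850 - 288 = 2562$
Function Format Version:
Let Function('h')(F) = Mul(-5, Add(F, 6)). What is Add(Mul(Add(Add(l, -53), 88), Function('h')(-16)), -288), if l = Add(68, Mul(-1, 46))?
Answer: 2562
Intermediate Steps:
Function('h')(F) = Add(-30, Mul(-5, F)) (Function('h')(F) = Mul(-5, Add(6, F)) = Add(-30, Mul(-5, F)))
l = 22 (l = Add(68, -46) = 22)
Add(Mul(Add(Add(l, -53), 88), Function('h')(-16)), -288) = Add(Mul(Add(Add(22, -53), 88), Add(-30, Mul(-5, -16))), -288) = Add(Mul(Add(-31, 88), Add(-30, 80)), -288) = Add(Mul(57, 50), -288) = Add(2850, -288) = 2562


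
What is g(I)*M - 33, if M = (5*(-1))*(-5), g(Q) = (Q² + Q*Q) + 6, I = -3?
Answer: 567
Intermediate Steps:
g(Q) = 6 + 2*Q² (g(Q) = (Q² + Q²) + 6 = 2*Q² + 6 = 6 + 2*Q²)
M = 25 (M = -5*(-5) = 25)
g(I)*M - 33 = (6 + 2*(-3)²)*25 - 33 = (6 + 2*9)*25 - 33 = (6 + 18)*25 - 33 = 24*25 - 33 = 600 - 33 = 567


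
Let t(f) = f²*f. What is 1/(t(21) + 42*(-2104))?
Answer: -1/79107 ≈ -1.2641e-5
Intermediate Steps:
t(f) = f³
1/(t(21) + 42*(-2104)) = 1/(21³ + 42*(-2104)) = 1/(9261 - 88368) = 1/(-79107) = -1/79107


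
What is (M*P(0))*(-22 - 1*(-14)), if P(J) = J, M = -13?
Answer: 0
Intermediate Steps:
(M*P(0))*(-22 - 1*(-14)) = (-13*0)*(-22 - 1*(-14)) = 0*(-22 + 14) = 0*(-8) = 0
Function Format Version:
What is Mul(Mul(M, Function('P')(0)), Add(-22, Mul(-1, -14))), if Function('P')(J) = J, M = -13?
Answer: 0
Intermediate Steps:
Mul(Mul(M, Function('P')(0)), Add(-22, Mul(-1, -14))) = Mul(Mul(-13, 0), Add(-22, Mul(-1, -14))) = Mul(0, Add(-22, 14)) = Mul(0, -8) = 0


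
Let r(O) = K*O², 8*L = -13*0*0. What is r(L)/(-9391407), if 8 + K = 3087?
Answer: 0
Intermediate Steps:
K = 3079 (K = -8 + 3087 = 3079)
L = 0 (L = (-13*0*0)/8 = (0*0)/8 = (⅛)*0 = 0)
r(O) = 3079*O²
r(L)/(-9391407) = (3079*0²)/(-9391407) = (3079*0)*(-1/9391407) = 0*(-1/9391407) = 0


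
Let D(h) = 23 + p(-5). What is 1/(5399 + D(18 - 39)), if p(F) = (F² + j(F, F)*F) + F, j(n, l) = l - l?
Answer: 1/5442 ≈ 0.00018376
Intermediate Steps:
j(n, l) = 0
p(F) = F + F² (p(F) = (F² + 0*F) + F = (F² + 0) + F = F² + F = F + F²)
D(h) = 43 (D(h) = 23 - 5*(1 - 5) = 23 - 5*(-4) = 23 + 20 = 43)
1/(5399 + D(18 - 39)) = 1/(5399 + 43) = 1/5442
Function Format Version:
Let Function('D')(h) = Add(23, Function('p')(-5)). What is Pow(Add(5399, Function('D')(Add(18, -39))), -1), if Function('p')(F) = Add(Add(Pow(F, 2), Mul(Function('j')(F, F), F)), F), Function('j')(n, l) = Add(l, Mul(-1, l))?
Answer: Rational(1, 5442) ≈ 0.00018376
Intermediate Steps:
Function('j')(n, l) = 0
Function('p')(F) = Add(F, Pow(F, 2)) (Function('p')(F) = Add(Add(Pow(F, 2), Mul(0, F)), F) = Add(Add(Pow(F, 2), 0), F) = Add(Pow(F, 2), F) = Add(F, Pow(F, 2)))
Function('D')(h) = 43 (Function('D')(h) = Add(23, Mul(-5, Add(1, -5))) = Add(23, Mul(-5, -4)) = Add(23, 20) = 43)
Pow(Add(5399, Function('D')(Add(18, -39))), -1) = Pow(Add(5399, 43), -1) = Pow(5442, -1) = Rational(1, 5442)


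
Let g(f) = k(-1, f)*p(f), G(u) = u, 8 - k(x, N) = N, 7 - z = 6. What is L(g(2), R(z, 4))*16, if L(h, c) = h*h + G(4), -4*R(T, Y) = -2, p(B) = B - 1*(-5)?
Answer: 28288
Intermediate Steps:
z = 1 (z = 7 - 1*6 = 7 - 6 = 1)
k(x, N) = 8 - N
p(B) = 5 + B (p(B) = B + 5 = 5 + B)
R(T, Y) = 1/2 (R(T, Y) = -1/4*(-2) = 1/2)
g(f) = (5 + f)*(8 - f) (g(f) = (8 - f)*(5 + f) = (5 + f)*(8 - f))
L(h, c) = 4 + h**2 (L(h, c) = h*h + 4 = h**2 + 4 = 4 + h**2)
L(g(2), R(z, 4))*16 = (4 + (-(-8 + 2)*(5 + 2))**2)*16 = (4 + (-1*(-6)*7)**2)*16 = (4 + 42**2)*16 = (4 + 1764)*16 = 1768*16 = 28288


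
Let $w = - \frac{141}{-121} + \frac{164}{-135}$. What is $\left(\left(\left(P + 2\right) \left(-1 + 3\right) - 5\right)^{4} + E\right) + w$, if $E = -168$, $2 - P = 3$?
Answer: $- \frac{1421954}{16335} \approx -87.05$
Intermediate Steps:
$P = -1$ ($P = 2 - 3 = -1$)
$w = - \frac{809}{16335}$ ($w = \left(-141\right) \left(- \frac{1}{121}\right) + 164 \left(- \frac{1}{135}\right) = \frac{141}{121} - \frac{164}{135} = - \frac{809}{16335} \approx -0.049526$)
$\left(\left(\left(P + 2\right) \left(-1 + 3\right) - 5\right)^{4} + E\right) + w = \left(\left(\left(-1 + 2\right) \left(-1 + 3\right) - 5\right)^{4} - 168\right) - \frac{809}{16335} = \left(\left(1 \cdot 2 - 5\right)^{4} - 168\right) - \frac{809}{16335} = \left(\left(2 - 5\right)^{4} - 168\right) - \frac{809}{16335} = \left(\left(-3\right)^{4} - 168\right) - \frac{809}{16335} = \left(81 - 168\right) - \frac{809}{16335} = -87 - \frac{809}{16335} = - \frac{1421954}{16335}$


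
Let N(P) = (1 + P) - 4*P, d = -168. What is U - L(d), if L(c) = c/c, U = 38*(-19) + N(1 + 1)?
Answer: -728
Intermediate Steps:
N(P) = 1 - 3*P
U = -727 (U = 38*(-19) + (1 - 3*(1 + 1)) = -722 + (1 - 3*2) = -722 + (1 - 6) = -722 - 5 = -727)
L(c) = 1
U - L(d) = -727 - 1*1 = -727 - 1 = -728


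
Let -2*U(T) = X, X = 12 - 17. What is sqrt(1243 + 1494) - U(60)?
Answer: -5/2 + sqrt(2737) ≈ 49.816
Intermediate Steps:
X = -5
U(T) = 5/2 (U(T) = -1/2*(-5) = 5/2)
sqrt(1243 + 1494) - U(60) = sqrt(1243 + 1494) - 1*5/2 = sqrt(2737) - 5/2 = -5/2 + sqrt(2737)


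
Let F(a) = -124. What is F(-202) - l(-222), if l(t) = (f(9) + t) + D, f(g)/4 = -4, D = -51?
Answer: 165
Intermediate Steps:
f(g) = -16 (f(g) = 4*(-4) = -16)
l(t) = -67 + t (l(t) = (-16 + t) - 51 = -67 + t)
F(-202) - l(-222) = -124 - (-67 - 222) = -124 - 1*(-289) = -124 + 289 = 165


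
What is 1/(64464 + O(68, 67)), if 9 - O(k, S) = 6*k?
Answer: 1/64065 ≈ 1.5609e-5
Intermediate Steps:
O(k, S) = 9 - 6*k
1/(64464 + O(68, 67)) = 1/(64464 + (9 - 6*68)) = 1/(64464 + (9 - 408)) = 1/(64464 - 399) = 1/64065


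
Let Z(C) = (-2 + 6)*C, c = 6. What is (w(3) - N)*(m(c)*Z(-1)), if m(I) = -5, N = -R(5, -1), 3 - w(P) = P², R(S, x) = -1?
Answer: -140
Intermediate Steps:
w(P) = 3 - P²
N = 1 (N = -1*(-1) = 1)
Z(C) = 4*C
(w(3) - N)*(m(c)*Z(-1)) = ((3 - 1*3²) - 1*1)*(-20*(-1)) = ((3 - 1*9) - 1)*(-5*(-4)) = ((3 - 9) - 1)*20 = (-6 - 1)*20 = -7*20 = -140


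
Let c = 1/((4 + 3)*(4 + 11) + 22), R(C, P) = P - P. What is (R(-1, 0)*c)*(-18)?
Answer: 0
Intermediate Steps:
R(C, P) = 0
c = 1/127 (c = 1/(7*15 + 22) = 1/(105 + 22) = 1/127 ≈ 0.0078740)
(R(-1, 0)*c)*(-18) = (0*(1/127))*(-18) = 0*(-18) = 0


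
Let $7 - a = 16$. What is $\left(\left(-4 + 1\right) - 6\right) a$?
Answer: $81$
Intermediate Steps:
$a = -9$ ($a = 7 - 16 = -9$)
$\left(\left(-4 + 1\right) - 6\right) a = \left(\left(-4 + 1\right) - 6\right) \left(-9\right) = \left(-3 - 6\right) \left(-9\right) = \left(-9\right) \left(-9\right) = 81$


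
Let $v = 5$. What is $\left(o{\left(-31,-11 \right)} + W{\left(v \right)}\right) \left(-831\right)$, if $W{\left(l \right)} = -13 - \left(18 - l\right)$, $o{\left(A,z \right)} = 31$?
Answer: $-4155$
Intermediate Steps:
$W{\left(l \right)} = -31 + l$ ($W{\left(l \right)} = -13 + \left(-18 + l\right) = -31 + l$)
$\left(o{\left(-31,-11 \right)} + W{\left(v \right)}\right) \left(-831\right) = \left(31 + \left(-31 + 5\right)\right) \left(-831\right) = \left(31 - 26\right) \left(-831\right) = 5 \left(-831\right) = -4155$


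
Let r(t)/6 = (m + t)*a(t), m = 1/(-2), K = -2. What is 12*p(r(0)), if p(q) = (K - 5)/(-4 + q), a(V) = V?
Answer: 21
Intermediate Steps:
m = -½ ≈ -0.50000
r(t) = 6*t*(-½ + t) (r(t) = 6*((-½ + t)*t) = 6*(t*(-½ + t)) = 6*t*(-½ + t))
p(q) = -7/(-4 + q) (p(q) = (-2 - 5)/(-4 + q) = -7/(-4 + q))
12*p(r(0)) = 12*(-7/(-4 + 3*0*(-1 + 2*0))) = 12*(-7/(-4 + 3*0*(-1 + 0))) = 12*(-7/(-4 + 3*0*(-1))) = 12*(-7/(-4 + 0)) = 12*(-7/(-4)) = 12*(-7*(-¼)) = 12*(7/4) = 21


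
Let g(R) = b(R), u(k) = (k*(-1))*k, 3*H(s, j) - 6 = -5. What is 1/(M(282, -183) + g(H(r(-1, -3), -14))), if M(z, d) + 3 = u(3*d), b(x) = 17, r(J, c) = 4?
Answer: -1/301387 ≈ -3.3180e-6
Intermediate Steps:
H(s, j) = 1/3 (H(s, j) = 2 + (1/3)*(-5) = 2 - 5/3 = 1/3)
u(k) = -k**2 (u(k) = (-k)*k = -k**2)
g(R) = 17
M(z, d) = -3 - 9*d**2 (M(z, d) = -3 - (3*d)**2 = -3 - 9*d**2)
1/(M(282, -183) + g(H(r(-1, -3), -14))) = 1/((-3 - 9*(-183)**2) + 17) = 1/((-3 - 9*33489) + 17) = 1/((-3 - 301401) + 17) = 1/(-301404 + 17) = 1/(-301387) = -1/301387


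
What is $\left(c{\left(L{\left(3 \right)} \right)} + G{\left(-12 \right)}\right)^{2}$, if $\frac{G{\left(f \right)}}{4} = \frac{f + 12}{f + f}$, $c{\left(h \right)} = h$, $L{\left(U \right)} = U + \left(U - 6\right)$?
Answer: $0$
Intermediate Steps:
$L{\left(U \right)} = -6 + 2 U$ ($L{\left(U \right)} = U + \left(U - 6\right) = U + \left(-6 + U\right) = -6 + 2 U$)
$G{\left(f \right)} = \frac{2 \left(12 + f\right)}{f}$ ($G{\left(f \right)} = 4 \frac{f + 12}{f + f} = 4 \frac{12 + f}{2 f} = \frac{2 \left(12 + f\right)}{f}$)
$\left(c{\left(L{\left(3 \right)} \right)} + G{\left(-12 \right)}\right)^{2} = \left(\left(-6 + 2 \cdot 3\right) + \left(2 + \frac{24}{-12}\right)\right)^{2} = \left(\left(-6 + 6\right) + \left(2 + 24 \left(- \frac{1}{12}\right)\right)\right)^{2} = \left(0 + \left(2 - 2\right)\right)^{2} = \left(0 + 0\right)^{2} = 0^{2} = 0$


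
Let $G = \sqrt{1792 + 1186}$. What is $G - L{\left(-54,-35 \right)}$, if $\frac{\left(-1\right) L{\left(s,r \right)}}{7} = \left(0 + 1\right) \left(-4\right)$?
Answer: $-28 + \sqrt{2978} \approx 26.571$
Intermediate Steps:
$L{\left(s,r \right)} = 28$ ($L{\left(s,r \right)} = - 7 \left(0 + 1\right) \left(-4\right) = - 7 \cdot 1 \left(-4\right) = \left(-7\right) \left(-4\right) = 28$)
$G = \sqrt{2978} \approx 54.571$
$G - L{\left(-54,-35 \right)} = \sqrt{2978} - 28 = -28 + \sqrt{2978}$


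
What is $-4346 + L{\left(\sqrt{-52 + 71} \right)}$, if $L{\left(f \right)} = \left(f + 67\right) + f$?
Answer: $-4279 + 2 \sqrt{19} \approx -4270.3$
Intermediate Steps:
$L{\left(f \right)} = 67 + 2 f$ ($L{\left(f \right)} = \left(67 + f\right) + f = 67 + 2 f$)
$-4346 + L{\left(\sqrt{-52 + 71} \right)} = -4346 + \left(67 + 2 \sqrt{-52 + 71}\right) = -4346 + \left(67 + 2 \sqrt{19}\right) = -4279 + 2 \sqrt{19}$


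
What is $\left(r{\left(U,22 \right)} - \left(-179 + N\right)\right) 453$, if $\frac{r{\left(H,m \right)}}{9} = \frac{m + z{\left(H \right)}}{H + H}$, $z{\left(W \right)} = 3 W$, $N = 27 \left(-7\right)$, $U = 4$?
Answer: $\frac{736125}{4} \approx 1.8403 \cdot 10^{5}$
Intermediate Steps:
$N = -189$
$r{\left(H,m \right)} = \frac{9 \left(m + 3 H\right)}{2 H}$ ($r{\left(H,m \right)} = 9 \frac{m + 3 H}{H + H} = 9 \frac{m + 3 H}{2 H} = \frac{9 \left(m + 3 H\right)}{2 H}$)
$\left(r{\left(U,22 \right)} - \left(-179 + N\right)\right) 453 = \left(\frac{9 \left(22 + 3 \cdot 4\right)}{2 \cdot 4} + \left(179 - -189\right)\right) 453 = \left(\frac{9}{2} \cdot \frac{1}{4} \left(22 + 12\right) + \left(179 + 189\right)\right) 453 = \left(\frac{9}{2} \cdot \frac{1}{4} \cdot 34 + 368\right) 453 = \left(\frac{153}{4} + 368\right) 453 = \frac{1625}{4} \cdot 453 = \frac{736125}{4}$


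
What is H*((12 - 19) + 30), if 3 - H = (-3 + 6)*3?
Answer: -138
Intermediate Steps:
H = -6 (H = 3 - (-3 + 6)*3 = 3 - 3*3 = 3 - 1*9 = 3 - 9 = -6)
H*((12 - 19) + 30) = -6*((12 - 19) + 30) = -6*(-7 + 30) = -6*23 = -138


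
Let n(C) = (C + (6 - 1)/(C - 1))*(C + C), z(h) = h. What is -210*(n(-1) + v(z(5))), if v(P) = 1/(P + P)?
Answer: -1491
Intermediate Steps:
v(P) = 1/(2*P)
n(C) = 2*C*(C + 5/(-1 + C)) (n(C) = (C + 5/(-1 + C))*(2*C) = 2*C*(C + 5/(-1 + C)))
-210*(n(-1) + v(z(5))) = -210*(2*(-1)*(5 + (-1)**2 - 1*(-1))/(-1 - 1) + (1/2)/5) = -210*(2*(-1)*(5 + 1 + 1)/(-2) + (1/2)*(1/5)) = -210*(2*(-1)*(-1/2)*7 + 1/10) = -210*(7 + 1/10) = -210*71/10 = -1491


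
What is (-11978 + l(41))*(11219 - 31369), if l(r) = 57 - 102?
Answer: 242263450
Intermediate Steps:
l(r) = -45
(-11978 + l(41))*(11219 - 31369) = (-11978 - 45)*(11219 - 31369) = -12023*(-20150) = 242263450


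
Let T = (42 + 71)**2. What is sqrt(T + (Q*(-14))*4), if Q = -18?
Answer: sqrt(13777) ≈ 117.38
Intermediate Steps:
T = 12769 (T = 113**2 = 12769)
sqrt(T + (Q*(-14))*4) = sqrt(12769 - 18*(-14)*4) = sqrt(12769 + 252*4) = sqrt(12769 + 1008) = sqrt(13777)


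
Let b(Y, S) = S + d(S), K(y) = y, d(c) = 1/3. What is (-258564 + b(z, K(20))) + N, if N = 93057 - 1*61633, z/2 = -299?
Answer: -681359/3 ≈ -2.2712e+5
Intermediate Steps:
z = -598 (z = 2*(-299) = -598)
d(c) = ⅓
b(Y, S) = ⅓ + S (b(Y, S) = S + ⅓ = ⅓ + S)
N = 31424 (N = 93057 - 61633 = 31424)
(-258564 + b(z, K(20))) + N = (-258564 + (⅓ + 20)) + 31424 = (-258564 + 61/3) + 31424 = -775631/3 + 31424 = -681359/3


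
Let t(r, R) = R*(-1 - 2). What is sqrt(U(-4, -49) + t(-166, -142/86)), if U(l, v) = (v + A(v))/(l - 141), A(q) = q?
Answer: sqrt(218842265)/6235 ≈ 2.3726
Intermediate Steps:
t(r, R) = -3*R (t(r, R) = R*(-3) = -3*R)
U(l, v) = 2*v/(-141 + l) (U(l, v) = (v + v)/(l - 141) = (2*v)/(-141 + l) = 2*v/(-141 + l))
sqrt(U(-4, -49) + t(-166, -142/86)) = sqrt(2*(-49)/(-141 - 4) - (-426)/86) = sqrt(2*(-49)/(-145) - (-426)/86) = sqrt(2*(-49)*(-1/145) - 3*(-71/43)) = sqrt(98/145 + 213/43) = sqrt(35099/6235) = sqrt(218842265)/6235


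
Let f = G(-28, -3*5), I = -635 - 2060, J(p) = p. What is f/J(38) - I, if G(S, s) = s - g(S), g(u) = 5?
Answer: 51195/19 ≈ 2694.5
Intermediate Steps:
I = -2695
G(S, s) = -5 + s (G(S, s) = s - 1*5 = s - 5 = -5 + s)
f = -20 (f = -5 - 3*5 = -5 - 15 = -20)
f/J(38) - I = -20/38 - 1*(-2695) = -20*1/38 + 2695 = -10/19 + 2695 = 51195/19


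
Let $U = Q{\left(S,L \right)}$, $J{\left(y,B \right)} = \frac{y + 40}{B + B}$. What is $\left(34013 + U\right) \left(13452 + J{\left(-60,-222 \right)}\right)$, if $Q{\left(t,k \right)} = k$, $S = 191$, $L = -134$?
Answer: $\frac{16862447861}{37} \approx 4.5574 \cdot 10^{8}$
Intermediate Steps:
$J{\left(y,B \right)} = \frac{40 + y}{2 B}$
$U = -134$
$\left(34013 + U\right) \left(13452 + J{\left(-60,-222 \right)}\right) = \left(34013 - 134\right) \left(13452 + \frac{40 - 60}{2 \left(-222\right)}\right) = 33879 \left(13452 + \frac{1}{2} \left(- \frac{1}{222}\right) \left(-20\right)\right) = 33879 \left(13452 + \frac{5}{111}\right) = 33879 \cdot \frac{1493177}{111} = \frac{16862447861}{37}$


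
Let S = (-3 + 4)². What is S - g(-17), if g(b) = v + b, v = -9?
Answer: 27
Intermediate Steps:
g(b) = -9 + b
S = 1 (S = 1² = 1)
S - g(-17) = 1 - (-9 - 17) = 1 - 1*(-26) = 1 + 26 = 27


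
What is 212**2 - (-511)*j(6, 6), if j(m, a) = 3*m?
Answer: 54142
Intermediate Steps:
212**2 - (-511)*j(6, 6) = 212**2 - (-511)*3*6 = 44944 - (-511)*18 = 44944 - 1*(-9198) = 44944 + 9198 = 54142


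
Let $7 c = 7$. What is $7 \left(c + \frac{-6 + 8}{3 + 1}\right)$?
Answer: $\frac{21}{2} \approx 10.5$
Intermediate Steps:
$c = 1$ ($c = \frac{1}{7} \cdot 7 = 1$)
$7 \left(c + \frac{-6 + 8}{3 + 1}\right) = 7 \left(1 + \frac{-6 + 8}{3 + 1}\right) = 7 \left(1 + \frac{2}{4}\right) = 7 \left(1 + 2 \cdot \frac{1}{4}\right) = 7 \left(1 + \frac{1}{2}\right) = 7 \cdot \frac{3}{2} = \frac{21}{2}$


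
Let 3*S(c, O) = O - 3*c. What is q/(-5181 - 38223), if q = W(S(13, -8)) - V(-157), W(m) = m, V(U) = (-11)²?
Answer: 205/65106 ≈ 0.0031487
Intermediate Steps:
S(c, O) = -c + O/3 (S(c, O) = (O - 3*c)/3 = -c + O/3)
V(U) = 121
q = -410/3 (q = (-1*13 + (⅓)*(-8)) - 1*121 = (-13 - 8/3) - 121 = -47/3 - 121 = -410/3 ≈ -136.67)
q/(-5181 - 38223) = -410/(3*(-5181 - 38223)) = -410/3/(-43404) = -410/3*(-1/43404) = 205/65106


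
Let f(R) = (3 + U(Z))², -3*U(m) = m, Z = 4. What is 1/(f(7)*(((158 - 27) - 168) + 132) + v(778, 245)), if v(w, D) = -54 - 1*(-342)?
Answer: 9/4967 ≈ 0.0018120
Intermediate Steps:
U(m) = -m/3
v(w, D) = 288 (v(w, D) = -54 + 342 = 288)
f(R) = 25/9 (f(R) = (3 - ⅓*4)² = (3 - 4/3)² = (5/3)² = 25/9)
1/(f(7)*(((158 - 27) - 168) + 132) + v(778, 245)) = 1/(25*(((158 - 27) - 168) + 132)/9 + 288) = 1/(25*((131 - 168) + 132)/9 + 288) = 1/(25*(-37 + 132)/9 + 288) = 1/((25/9)*95 + 288) = 1/(2375/9 + 288) = 1/(4967/9) = 9/4967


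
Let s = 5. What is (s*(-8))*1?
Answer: -40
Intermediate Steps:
(s*(-8))*1 = (5*(-8))*1 = -40*1 = -40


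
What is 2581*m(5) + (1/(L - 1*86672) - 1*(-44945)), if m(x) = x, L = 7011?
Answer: 4608388849/79661 ≈ 57850.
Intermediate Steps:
2581*m(5) + (1/(L - 1*86672) - 1*(-44945)) = 2581*5 + (1/(7011 - 1*86672) - 1*(-44945)) = 12905 + (1/(7011 - 86672) + 44945) = 12905 + (1/(-79661) + 44945) = 12905 + (-1/79661 + 44945) = 12905 + 3580363644/79661 = 4608388849/79661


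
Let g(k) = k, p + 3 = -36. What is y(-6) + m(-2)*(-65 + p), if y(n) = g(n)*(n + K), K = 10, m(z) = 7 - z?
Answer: -960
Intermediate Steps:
p = -39 (p = -3 - 36 = -39)
y(n) = n*(10 + n) (y(n) = n*(n + 10) = n*(10 + n))
y(-6) + m(-2)*(-65 + p) = -6*(10 - 6) + (7 - 1*(-2))*(-65 - 39) = -6*4 + (7 + 2)*(-104) = -24 + 9*(-104) = -24 - 936 = -960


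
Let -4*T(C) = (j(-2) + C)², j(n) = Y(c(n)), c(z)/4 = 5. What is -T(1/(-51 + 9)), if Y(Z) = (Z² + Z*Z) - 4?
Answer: 1117631761/7056 ≈ 1.5839e+5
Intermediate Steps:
c(z) = 20 (c(z) = 4*5 = 20)
Y(Z) = -4 + 2*Z² (Y(Z) = (Z² + Z²) - 4 = 2*Z² - 4 = -4 + 2*Z²)
j(n) = 796 (j(n) = -4 + 2*20² = -4 + 2*400 = -4 + 800 = 796)
T(C) = -(796 + C)²/4
-T(1/(-51 + 9)) = -(-1)*(796 + 1/(-51 + 9))²/4 = -(-1)*(796 + 1/(-42))²/4 = -(-1)*(796 - 1/42)²/4 = -(-1)*(33431/42)²/4 = -(-1)*1117631761/(4*1764) = -1*(-1117631761/7056) = 1117631761/7056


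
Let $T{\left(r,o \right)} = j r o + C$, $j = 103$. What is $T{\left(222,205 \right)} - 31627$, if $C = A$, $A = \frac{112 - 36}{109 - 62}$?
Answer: $\frac{218827517}{47} \approx 4.6559 \cdot 10^{6}$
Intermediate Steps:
$A = \frac{76}{47} \approx 1.617$
$C = \frac{76}{47} \approx 1.617$
$T{\left(r,o \right)} = \frac{76}{47} + 103 o r$ ($T{\left(r,o \right)} = 103 r o + \frac{76}{47} = 103 o r + \frac{76}{47} = \frac{76}{47} + 103 o r$)
$T{\left(222,205 \right)} - 31627 = \left(\frac{76}{47} + 103 \cdot 205 \cdot 222\right) - 31627 = \left(\frac{76}{47} + 4687530\right) - 31627 = \frac{220313986}{47} - 31627 = \frac{218827517}{47}$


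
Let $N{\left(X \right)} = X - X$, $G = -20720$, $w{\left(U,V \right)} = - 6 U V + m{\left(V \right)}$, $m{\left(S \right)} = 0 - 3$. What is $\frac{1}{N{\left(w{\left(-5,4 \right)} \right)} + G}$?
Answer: $- \frac{1}{20720} \approx -4.8263 \cdot 10^{-5}$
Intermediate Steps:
$m{\left(S \right)} = -3$ ($m{\left(S \right)} = 0 - 3 = -3$)
$w{\left(U,V \right)} = -3 - 6 U V$ ($w{\left(U,V \right)} = - 6 U V - 3 = -3 - 6 U V$)
$N{\left(X \right)} = 0$
$\frac{1}{N{\left(w{\left(-5,4 \right)} \right)} + G} = \frac{1}{0 - 20720} = \frac{1}{-20720} = - \frac{1}{20720}$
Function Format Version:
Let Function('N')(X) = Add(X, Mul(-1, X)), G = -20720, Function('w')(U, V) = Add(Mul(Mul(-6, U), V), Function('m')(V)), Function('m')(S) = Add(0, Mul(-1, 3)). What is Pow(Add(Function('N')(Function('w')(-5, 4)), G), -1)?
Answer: Rational(-1, 20720) ≈ -4.8263e-5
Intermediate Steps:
Function('m')(S) = -3 (Function('m')(S) = Add(0, -3) = -3)
Function('w')(U, V) = Add(-3, Mul(-6, U, V)) (Function('w')(U, V) = Add(Mul(Mul(-6, U), V), -3) = Add(Mul(-6, U, V), -3) = Add(-3, Mul(-6, U, V)))
Function('N')(X) = 0
Pow(Add(Function('N')(Function('w')(-5, 4)), G), -1) = Pow(Add(0, -20720), -1) = Pow(-20720, -1) = Rational(-1, 20720)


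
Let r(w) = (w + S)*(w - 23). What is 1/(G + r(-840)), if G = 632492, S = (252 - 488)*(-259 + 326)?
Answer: 1/15003168 ≈ 6.6653e-8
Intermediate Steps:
S = -15812 (S = -236*67 = -15812)
r(w) = (-15812 + w)*(-23 + w) (r(w) = (w - 15812)*(w - 23) = (-15812 + w)*(-23 + w))
1/(G + r(-840)) = 1/(632492 + (363676 + (-840)**2 - 15835*(-840))) = 1/(632492 + (363676 + 705600 + 13301400)) = 1/(632492 + 14370676) = 1/15003168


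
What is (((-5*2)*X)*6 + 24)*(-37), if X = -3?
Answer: -7548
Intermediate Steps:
(((-5*2)*X)*6 + 24)*(-37) = ((-5*2*(-3))*6 + 24)*(-37) = (-10*(-3)*6 + 24)*(-37) = (30*6 + 24)*(-37) = (180 + 24)*(-37) = 204*(-37) = -7548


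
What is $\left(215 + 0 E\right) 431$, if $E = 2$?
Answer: $92665$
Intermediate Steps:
$\left(215 + 0 E\right) 431 = \left(215 + 0 \cdot 2\right) 431 = \left(215 + 0\right) 431 = 215 \cdot 431 = 92665$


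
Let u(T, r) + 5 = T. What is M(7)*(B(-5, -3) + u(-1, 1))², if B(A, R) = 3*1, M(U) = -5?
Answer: -45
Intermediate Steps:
u(T, r) = -5 + T
B(A, R) = 3
M(7)*(B(-5, -3) + u(-1, 1))² = -5*(3 + (-5 - 1))² = -5*(3 - 6)² = -5*(-3)² = -5*9 = -45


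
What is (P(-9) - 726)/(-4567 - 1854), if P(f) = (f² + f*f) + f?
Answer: 573/6421 ≈ 0.089238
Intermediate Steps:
P(f) = f + 2*f² (P(f) = (f² + f²) + f = 2*f² + f = f + 2*f²)
(P(-9) - 726)/(-4567 - 1854) = (-9*(1 + 2*(-9)) - 726)/(-4567 - 1854) = (-9*(1 - 18) - 726)/(-6421) = (-9*(-17) - 726)*(-1/6421) = (153 - 726)*(-1/6421) = -573*(-1/6421) = 573/6421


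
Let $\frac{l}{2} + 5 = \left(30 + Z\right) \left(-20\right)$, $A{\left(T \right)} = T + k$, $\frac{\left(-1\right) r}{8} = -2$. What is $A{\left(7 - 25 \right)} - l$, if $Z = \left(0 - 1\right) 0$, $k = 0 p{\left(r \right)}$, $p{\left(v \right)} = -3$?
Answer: $1192$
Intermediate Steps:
$r = 16$ ($r = \left(-8\right) \left(-2\right) = 16$)
$k = 0$ ($k = 0 \left(-3\right) = 0$)
$Z = 0$ ($Z = \left(-1\right) 0 = 0$)
$A{\left(T \right)} = T$ ($A{\left(T \right)} = T + 0 = T$)
$l = -1210$ ($l = -10 + 2 \left(30 + 0\right) \left(-20\right) = -10 + 2 \cdot 30 \left(-20\right) = -10 + 2 \left(-600\right) = -10 - 1200 = -1210$)
$A{\left(7 - 25 \right)} - l = \left(7 - 25\right) - -1210 = \left(7 - 25\right) + 1210 = -18 + 1210 = 1192$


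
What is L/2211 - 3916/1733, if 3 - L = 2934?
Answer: -4579233/1277221 ≈ -3.5853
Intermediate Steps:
L = -2931 (L = 3 - 1*2934 = 3 - 2934 = -2931)
L/2211 - 3916/1733 = -2931/2211 - 3916/1733 = -2931*1/2211 - 3916*1/1733 = -977/737 - 3916/1733 = -4579233/1277221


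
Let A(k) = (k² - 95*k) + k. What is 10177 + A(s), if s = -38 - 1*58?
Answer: 28417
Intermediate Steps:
s = -96 (s = -38 - 58 = -96)
A(k) = k² - 94*k
10177 + A(s) = 10177 - 96*(-94 - 96) = 10177 - 96*(-190) = 10177 + 18240 = 28417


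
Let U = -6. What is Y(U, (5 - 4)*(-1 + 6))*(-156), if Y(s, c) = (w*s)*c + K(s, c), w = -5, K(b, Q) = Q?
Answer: -24180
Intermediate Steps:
Y(s, c) = c - 5*c*s (Y(s, c) = (-5*s)*c + c = -5*c*s + c = c - 5*c*s)
Y(U, (5 - 4)*(-1 + 6))*(-156) = (((5 - 4)*(-1 + 6))*(1 - 5*(-6)))*(-156) = ((1*5)*(1 + 30))*(-156) = (5*31)*(-156) = 155*(-156) = -24180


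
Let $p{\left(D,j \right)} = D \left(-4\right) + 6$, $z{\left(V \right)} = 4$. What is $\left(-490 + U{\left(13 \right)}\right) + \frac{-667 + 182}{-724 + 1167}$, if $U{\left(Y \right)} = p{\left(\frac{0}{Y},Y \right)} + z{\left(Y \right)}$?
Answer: $- \frac{213125}{443} \approx -481.09$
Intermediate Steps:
$p{\left(D,j \right)} = 6 - 4 D$ ($p{\left(D,j \right)} = - 4 D + 6 = 6 - 4 D$)
$U{\left(Y \right)} = 10$ ($U{\left(Y \right)} = \left(6 - 4 \frac{0}{Y}\right) + 4 = \left(6 - 0\right) + 4 = \left(6 + 0\right) + 4 = 6 + 4 = 10$)
$\left(-490 + U{\left(13 \right)}\right) + \frac{-667 + 182}{-724 + 1167} = \left(-490 + 10\right) + \frac{-667 + 182}{-724 + 1167} = -480 - \frac{485}{443} = - \frac{213125}{443}$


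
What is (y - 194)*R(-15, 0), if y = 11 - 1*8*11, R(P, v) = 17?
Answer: -4607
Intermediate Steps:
y = -77 (y = 11 - 8*11 = 11 - 88 = -77)
(y - 194)*R(-15, 0) = (-77 - 194)*17 = -271*17 = -4607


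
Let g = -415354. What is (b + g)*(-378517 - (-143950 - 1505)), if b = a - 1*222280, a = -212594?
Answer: 198155838136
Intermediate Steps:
b = -434874 (b = -212594 - 1*222280 = -212594 - 222280 = -434874)
(b + g)*(-378517 - (-143950 - 1505)) = (-434874 - 415354)*(-378517 - (-143950 - 1505)) = -850228*(-378517 - 1*(-145455)) = -850228*(-378517 + 145455) = -850228*(-233062) = 198155838136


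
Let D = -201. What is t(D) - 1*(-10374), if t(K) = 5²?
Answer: 10399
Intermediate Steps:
t(K) = 25
t(D) - 1*(-10374) = 25 - 1*(-10374) = 25 + 10374 = 10399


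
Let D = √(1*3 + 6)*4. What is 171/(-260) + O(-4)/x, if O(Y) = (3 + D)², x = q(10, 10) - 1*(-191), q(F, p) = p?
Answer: 8043/17420 ≈ 0.46171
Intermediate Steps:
x = 201 (x = 10 - 1*(-191) = 10 + 191 = 201)
D = 12 (D = √(3 + 6)*4 = √9*4 = 3*4 = 12)
O(Y) = 225 (O(Y) = (3 + 12)² = 15² = 225)
171/(-260) + O(-4)/x = 171/(-260) + 225/201 = 171*(-1/260) + 225*(1/201) = -171/260 + 75/67 = 8043/17420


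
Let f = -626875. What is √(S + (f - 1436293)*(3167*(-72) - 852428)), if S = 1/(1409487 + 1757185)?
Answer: √1397096009969501472183581/791668 ≈ 1.4930e+6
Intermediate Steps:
S = 1/3166672 ≈ 3.1579e-7
√(S + (f - 1436293)*(3167*(-72) - 852428)) = √(1/3166672 + (-626875 - 1436293)*(3167*(-72) - 852428)) = √(1/3166672 - 2063168*(-228024 - 852428)) = √(1/3166672 - 2063168*(-1080452)) = √(1/3166672 + 2229153991936) = √(7058999529951956993/3166672) = √1397096009969501472183581/791668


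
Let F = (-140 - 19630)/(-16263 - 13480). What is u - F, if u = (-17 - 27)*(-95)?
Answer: 124305970/29743 ≈ 4179.3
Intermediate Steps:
F = 19770/29743 (F = -19770/(-29743) = -19770*(-1/29743) = 19770/29743 ≈ 0.66469)
u = 4180 (u = -44*(-95) = 4180)
u - F = 4180 - 1*19770/29743 = 4180 - 19770/29743 = 124305970/29743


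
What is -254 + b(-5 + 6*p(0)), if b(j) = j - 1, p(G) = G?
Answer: -260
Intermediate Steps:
b(j) = -1 + j
-254 + b(-5 + 6*p(0)) = -254 + (-1 + (-5 + 6*0)) = -254 + (-1 + (-5 + 0)) = -254 + (-1 - 5) = -254 - 6 = -260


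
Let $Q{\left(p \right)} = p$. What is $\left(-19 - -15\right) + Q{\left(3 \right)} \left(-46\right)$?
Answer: $-142$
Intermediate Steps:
$\left(-19 - -15\right) + Q{\left(3 \right)} \left(-46\right) = \left(-19 - -15\right) + 3 \left(-46\right) = \left(-19 + 15\right) - 138 = -4 - 138 = -142$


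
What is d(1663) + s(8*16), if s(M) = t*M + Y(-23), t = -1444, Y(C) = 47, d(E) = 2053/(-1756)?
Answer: -324484513/1756 ≈ -1.8479e+5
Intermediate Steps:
d(E) = -2053/1756 (d(E) = 2053*(-1/1756) = -2053/1756)
s(M) = 47 - 1444*M (s(M) = -1444*M + 47 = 47 - 1444*M)
d(1663) + s(8*16) = -2053/1756 + (47 - 11552*16) = -2053/1756 + (47 - 1444*128) = -2053/1756 + (47 - 184832) = -2053/1756 - 184785 = -324484513/1756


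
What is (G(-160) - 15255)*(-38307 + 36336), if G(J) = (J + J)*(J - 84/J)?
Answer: -70516467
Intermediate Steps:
G(J) = 2*J*(J - 84/J) (G(J) = (2*J)*(J - 84/J) = 2*J*(J - 84/J))
(G(-160) - 15255)*(-38307 + 36336) = ((-168 + 2*(-160)²) - 15255)*(-38307 + 36336) = ((-168 + 2*25600) - 15255)*(-1971) = ((-168 + 51200) - 15255)*(-1971) = (51032 - 15255)*(-1971) = 35777*(-1971) = -70516467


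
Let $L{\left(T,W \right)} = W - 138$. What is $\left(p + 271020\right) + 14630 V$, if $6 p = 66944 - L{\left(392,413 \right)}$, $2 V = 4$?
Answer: $\frac{622783}{2} \approx 3.1139 \cdot 10^{5}$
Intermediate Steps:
$V = 2$ ($V = \frac{1}{2} \cdot 4 = 2$)
$L{\left(T,W \right)} = -138 + W$
$p = \frac{22223}{2}$ ($p = \frac{66944 - \left(-138 + 413\right)}{6} = \frac{66944 - 275}{6} = \frac{1}{6} \cdot 66669 = \frac{22223}{2} \approx 11112.0$)
$\left(p + 271020\right) + 14630 V = \left(\frac{22223}{2} + 271020\right) + 14630 \cdot 2 = \frac{564263}{2} + 29260 = \frac{622783}{2}$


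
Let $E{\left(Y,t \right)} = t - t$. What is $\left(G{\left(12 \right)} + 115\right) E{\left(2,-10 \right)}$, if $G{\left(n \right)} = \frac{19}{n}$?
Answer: $0$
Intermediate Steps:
$E{\left(Y,t \right)} = 0$
$\left(G{\left(12 \right)} + 115\right) E{\left(2,-10 \right)} = \left(\frac{19}{12} + 115\right) 0 = \frac{1399}{12} \cdot 0 = 0$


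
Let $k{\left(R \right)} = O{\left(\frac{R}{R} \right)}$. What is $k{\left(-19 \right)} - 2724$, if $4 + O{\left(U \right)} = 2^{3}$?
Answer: $-2720$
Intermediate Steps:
$O{\left(U \right)} = 4$ ($O{\left(U \right)} = -4 + 2^{3} = -4 + 8 = 4$)
$k{\left(R \right)} = 4$
$k{\left(-19 \right)} - 2724 = 4 - 2724 = -2720$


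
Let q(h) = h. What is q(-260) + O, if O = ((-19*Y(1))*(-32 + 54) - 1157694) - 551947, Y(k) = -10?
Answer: -1705721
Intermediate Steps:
O = -1705461 (O = ((-19*(-10))*(-32 + 54) - 1157694) - 551947 = (190*22 - 1157694) - 551947 = (4180 - 1157694) - 551947 = -1153514 - 551947 = -1705461)
q(-260) + O = -260 - 1705461 = -1705721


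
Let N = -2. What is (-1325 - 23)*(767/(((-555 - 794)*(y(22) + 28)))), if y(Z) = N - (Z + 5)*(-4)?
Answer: 516958/90383 ≈ 5.7196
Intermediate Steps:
y(Z) = 18 + 4*Z (y(Z) = -2 - (Z + 5)*(-4) = -2 - (5 + Z)*(-4) = -2 - (-20 - 4*Z) = -2 + (20 + 4*Z) = 18 + 4*Z)
(-1325 - 23)*(767/(((-555 - 794)*(y(22) + 28)))) = (-1325 - 23)*(767/(((-555 - 794)*((18 + 4*22) + 28)))) = -1033916/((-1349*((18 + 88) + 28))) = -1033916/((-1349*(106 + 28))) = -1033916/((-1349*134)) = -1033916/(-180766) = -1033916*(-1)/180766 = -1348*(-767/180766) = 516958/90383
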